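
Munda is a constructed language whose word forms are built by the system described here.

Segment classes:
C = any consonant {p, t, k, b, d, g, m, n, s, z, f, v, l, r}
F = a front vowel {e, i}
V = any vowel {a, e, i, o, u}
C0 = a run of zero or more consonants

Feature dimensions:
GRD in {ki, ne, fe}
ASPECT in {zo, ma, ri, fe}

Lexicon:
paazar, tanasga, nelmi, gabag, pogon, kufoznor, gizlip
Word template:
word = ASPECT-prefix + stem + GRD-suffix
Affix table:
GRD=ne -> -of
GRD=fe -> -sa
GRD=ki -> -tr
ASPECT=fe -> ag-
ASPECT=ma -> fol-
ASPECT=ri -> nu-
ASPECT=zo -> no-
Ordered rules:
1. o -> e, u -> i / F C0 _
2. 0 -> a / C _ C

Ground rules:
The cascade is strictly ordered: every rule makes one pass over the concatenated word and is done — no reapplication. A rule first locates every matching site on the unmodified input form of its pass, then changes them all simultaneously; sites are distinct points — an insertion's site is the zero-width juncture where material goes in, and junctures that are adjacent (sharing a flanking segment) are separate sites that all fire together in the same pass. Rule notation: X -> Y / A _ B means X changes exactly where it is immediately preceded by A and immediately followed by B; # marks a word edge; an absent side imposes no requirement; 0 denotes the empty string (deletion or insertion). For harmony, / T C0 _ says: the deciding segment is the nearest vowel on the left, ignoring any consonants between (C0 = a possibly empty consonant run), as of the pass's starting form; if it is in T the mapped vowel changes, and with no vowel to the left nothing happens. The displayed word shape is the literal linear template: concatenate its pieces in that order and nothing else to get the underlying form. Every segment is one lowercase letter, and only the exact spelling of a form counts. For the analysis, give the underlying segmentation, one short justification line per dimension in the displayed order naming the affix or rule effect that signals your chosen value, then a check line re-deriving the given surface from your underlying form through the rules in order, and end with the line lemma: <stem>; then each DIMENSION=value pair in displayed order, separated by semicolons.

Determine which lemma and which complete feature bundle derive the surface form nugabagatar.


underlying: nu-gabag-tr
GRD=ki - signalled by the affix -tr
ASPECT=ri - signalled by the affix nu-
check: nugabagtr -> nugabagtr -> nugabagatar
lemma: gabag; GRD=ki; ASPECT=ri


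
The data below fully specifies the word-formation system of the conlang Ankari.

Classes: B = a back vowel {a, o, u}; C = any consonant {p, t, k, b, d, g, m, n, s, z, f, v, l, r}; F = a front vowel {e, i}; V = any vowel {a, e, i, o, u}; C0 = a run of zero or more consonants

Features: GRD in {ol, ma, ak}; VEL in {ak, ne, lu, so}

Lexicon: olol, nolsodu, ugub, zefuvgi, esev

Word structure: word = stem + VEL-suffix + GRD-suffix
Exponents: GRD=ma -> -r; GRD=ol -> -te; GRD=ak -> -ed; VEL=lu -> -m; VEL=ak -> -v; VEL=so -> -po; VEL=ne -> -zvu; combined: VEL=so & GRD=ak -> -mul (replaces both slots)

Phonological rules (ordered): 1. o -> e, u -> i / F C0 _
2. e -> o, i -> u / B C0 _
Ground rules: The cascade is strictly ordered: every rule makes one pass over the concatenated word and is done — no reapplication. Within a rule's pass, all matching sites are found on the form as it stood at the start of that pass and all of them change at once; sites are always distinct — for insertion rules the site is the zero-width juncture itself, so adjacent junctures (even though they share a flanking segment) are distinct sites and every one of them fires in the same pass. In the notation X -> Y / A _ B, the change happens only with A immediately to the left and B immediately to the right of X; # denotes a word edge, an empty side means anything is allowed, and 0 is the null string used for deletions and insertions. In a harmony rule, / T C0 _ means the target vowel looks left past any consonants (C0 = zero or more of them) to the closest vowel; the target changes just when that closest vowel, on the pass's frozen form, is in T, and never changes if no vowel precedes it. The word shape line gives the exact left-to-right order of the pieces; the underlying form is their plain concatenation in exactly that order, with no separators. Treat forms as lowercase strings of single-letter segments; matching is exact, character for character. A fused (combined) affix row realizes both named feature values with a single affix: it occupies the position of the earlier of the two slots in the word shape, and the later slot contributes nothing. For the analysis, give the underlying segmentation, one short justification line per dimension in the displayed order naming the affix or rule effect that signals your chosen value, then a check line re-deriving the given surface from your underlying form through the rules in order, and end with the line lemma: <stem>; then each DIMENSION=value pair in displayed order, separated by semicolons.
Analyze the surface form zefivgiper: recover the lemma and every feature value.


underlying: zefuvgi-po-r
GRD=ma - signalled by the affix -r
VEL=so - signalled by the affix -po
check: zefuvgipor -> zefivgiper -> zefivgiper
lemma: zefuvgi; GRD=ma; VEL=so


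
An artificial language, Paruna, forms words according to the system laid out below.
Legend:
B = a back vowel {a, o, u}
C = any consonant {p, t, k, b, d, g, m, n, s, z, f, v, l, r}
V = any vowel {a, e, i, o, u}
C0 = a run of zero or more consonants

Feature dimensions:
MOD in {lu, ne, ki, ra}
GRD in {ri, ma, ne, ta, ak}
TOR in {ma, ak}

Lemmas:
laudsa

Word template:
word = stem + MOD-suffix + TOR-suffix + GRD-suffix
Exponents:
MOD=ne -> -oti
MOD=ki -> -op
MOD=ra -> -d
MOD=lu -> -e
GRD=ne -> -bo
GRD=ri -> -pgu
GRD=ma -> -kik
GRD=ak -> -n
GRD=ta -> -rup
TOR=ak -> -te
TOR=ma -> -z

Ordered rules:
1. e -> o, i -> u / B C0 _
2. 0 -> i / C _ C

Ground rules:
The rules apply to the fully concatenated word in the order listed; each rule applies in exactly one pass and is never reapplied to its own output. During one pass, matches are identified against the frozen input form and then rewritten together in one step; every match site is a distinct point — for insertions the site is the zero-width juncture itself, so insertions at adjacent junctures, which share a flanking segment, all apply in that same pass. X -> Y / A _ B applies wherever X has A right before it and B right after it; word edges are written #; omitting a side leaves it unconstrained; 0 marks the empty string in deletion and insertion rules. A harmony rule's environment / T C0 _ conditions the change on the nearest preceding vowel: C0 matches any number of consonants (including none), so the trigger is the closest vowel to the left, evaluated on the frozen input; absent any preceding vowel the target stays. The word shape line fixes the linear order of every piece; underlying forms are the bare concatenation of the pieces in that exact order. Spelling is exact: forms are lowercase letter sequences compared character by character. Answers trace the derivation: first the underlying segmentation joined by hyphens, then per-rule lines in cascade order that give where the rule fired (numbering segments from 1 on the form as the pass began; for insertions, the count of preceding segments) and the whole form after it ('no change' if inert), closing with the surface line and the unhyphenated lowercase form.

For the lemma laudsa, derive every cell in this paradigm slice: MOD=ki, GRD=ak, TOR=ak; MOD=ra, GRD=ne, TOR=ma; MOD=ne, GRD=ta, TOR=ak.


cell MOD=ki, GRD=ak, TOR=ak:
underlying: laudsa-op-te-n
1. e -> o, i -> u / B C0 _: fires at position(s) 10: laudsaopton
2. 0 -> i / C _ C: inserts after position(s) 4, 8: laudisaopiton
surface: laudisaopiton

cell MOD=ra, GRD=ne, TOR=ma:
underlying: laudsa-d-z-bo
1. e -> o, i -> u / B C0 _: no change
2. 0 -> i / C _ C: inserts after position(s) 4, 7, 8: laudisadizibo
surface: laudisadizibo

cell MOD=ne, GRD=ta, TOR=ak:
underlying: laudsa-oti-te-rup
1. e -> o, i -> u / B C0 _: fires at position(s) 9: laudsaotuterup
2. 0 -> i / C _ C: inserts after position(s) 4: laudisaotuterup
surface: laudisaotuterup


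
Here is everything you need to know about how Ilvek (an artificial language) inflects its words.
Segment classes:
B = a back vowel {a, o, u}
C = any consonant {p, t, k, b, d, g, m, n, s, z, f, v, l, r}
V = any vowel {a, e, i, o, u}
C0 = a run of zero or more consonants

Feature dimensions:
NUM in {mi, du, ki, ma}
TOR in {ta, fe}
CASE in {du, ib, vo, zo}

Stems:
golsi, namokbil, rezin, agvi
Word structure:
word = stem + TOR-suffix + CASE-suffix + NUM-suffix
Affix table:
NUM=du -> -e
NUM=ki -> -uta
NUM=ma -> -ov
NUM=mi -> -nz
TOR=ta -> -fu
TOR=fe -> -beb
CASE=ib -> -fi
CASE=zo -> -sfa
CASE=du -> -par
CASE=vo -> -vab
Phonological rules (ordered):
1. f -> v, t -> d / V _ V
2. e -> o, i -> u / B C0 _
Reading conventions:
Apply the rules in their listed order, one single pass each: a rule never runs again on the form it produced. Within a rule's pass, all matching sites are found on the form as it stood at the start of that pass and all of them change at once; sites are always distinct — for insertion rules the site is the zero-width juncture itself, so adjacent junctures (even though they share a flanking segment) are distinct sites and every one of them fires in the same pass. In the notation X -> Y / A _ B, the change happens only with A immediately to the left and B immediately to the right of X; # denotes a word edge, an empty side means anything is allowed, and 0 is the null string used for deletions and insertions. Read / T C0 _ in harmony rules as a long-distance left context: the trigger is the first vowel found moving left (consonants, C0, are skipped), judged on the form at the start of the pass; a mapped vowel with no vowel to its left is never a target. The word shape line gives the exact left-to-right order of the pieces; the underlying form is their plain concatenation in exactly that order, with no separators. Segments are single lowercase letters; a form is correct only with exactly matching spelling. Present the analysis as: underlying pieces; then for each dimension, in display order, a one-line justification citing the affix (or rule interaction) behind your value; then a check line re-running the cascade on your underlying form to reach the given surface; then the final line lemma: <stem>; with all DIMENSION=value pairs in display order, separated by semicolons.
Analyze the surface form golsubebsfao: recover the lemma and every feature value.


underlying: golsi-beb-sfa-e
NUM=du - signalled by the affix -e
TOR=fe - signalled by the affix -beb
CASE=zo - signalled by the affix -sfa
check: golsibebsfae -> golsibebsfae -> golsubebsfao
lemma: golsi; NUM=du; TOR=fe; CASE=zo


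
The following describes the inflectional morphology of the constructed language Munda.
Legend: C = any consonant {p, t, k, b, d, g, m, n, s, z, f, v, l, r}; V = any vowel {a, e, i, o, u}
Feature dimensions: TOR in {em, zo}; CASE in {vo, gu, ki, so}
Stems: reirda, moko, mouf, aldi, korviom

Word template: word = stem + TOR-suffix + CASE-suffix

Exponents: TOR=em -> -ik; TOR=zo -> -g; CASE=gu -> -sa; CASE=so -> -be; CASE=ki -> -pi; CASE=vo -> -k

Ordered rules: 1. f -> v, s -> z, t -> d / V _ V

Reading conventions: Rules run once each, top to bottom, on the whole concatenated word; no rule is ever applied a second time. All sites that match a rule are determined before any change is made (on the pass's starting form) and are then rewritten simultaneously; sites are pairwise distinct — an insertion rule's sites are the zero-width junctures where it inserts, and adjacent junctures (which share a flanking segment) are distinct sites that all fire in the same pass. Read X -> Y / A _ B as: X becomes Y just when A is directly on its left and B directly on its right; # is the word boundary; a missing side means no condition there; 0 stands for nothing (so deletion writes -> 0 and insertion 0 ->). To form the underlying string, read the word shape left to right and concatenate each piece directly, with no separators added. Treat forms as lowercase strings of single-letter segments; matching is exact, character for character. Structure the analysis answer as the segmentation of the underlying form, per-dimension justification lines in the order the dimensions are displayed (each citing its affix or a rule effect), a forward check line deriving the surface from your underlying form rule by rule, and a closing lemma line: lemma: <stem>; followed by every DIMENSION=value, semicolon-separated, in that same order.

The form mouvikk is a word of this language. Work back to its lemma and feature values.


underlying: mouf-ik-k
TOR=em - signalled by the affix -ik
CASE=vo - signalled by the affix -k
check: moufikk -> mouvikk
lemma: mouf; TOR=em; CASE=vo


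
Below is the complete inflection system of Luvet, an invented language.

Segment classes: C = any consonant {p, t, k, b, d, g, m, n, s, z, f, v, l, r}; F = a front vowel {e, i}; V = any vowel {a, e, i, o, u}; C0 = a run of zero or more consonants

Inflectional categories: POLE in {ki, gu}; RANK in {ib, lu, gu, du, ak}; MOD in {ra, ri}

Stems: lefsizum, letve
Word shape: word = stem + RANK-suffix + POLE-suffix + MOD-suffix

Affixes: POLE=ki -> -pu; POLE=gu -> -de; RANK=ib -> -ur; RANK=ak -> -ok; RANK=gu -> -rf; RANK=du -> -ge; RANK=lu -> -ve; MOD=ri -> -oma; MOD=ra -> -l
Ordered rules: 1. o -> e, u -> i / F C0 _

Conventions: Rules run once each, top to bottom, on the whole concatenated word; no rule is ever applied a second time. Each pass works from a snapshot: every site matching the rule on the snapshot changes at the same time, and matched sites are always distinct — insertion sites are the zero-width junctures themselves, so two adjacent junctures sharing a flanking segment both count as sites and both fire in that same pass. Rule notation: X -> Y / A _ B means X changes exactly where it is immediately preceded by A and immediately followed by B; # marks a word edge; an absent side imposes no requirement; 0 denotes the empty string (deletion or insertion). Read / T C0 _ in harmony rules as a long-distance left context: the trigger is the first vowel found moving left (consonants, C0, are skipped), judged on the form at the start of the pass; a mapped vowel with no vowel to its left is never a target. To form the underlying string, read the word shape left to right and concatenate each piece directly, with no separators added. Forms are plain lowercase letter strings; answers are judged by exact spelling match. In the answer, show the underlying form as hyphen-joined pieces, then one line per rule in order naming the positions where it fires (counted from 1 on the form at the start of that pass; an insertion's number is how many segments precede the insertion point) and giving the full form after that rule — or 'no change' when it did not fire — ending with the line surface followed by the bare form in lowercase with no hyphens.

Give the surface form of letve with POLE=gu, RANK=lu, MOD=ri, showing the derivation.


underlying: letve-ve-de-oma
1. o -> e, u -> i / F C0 _: fires at position(s) 10: letvevedeema
surface: letvevedeema


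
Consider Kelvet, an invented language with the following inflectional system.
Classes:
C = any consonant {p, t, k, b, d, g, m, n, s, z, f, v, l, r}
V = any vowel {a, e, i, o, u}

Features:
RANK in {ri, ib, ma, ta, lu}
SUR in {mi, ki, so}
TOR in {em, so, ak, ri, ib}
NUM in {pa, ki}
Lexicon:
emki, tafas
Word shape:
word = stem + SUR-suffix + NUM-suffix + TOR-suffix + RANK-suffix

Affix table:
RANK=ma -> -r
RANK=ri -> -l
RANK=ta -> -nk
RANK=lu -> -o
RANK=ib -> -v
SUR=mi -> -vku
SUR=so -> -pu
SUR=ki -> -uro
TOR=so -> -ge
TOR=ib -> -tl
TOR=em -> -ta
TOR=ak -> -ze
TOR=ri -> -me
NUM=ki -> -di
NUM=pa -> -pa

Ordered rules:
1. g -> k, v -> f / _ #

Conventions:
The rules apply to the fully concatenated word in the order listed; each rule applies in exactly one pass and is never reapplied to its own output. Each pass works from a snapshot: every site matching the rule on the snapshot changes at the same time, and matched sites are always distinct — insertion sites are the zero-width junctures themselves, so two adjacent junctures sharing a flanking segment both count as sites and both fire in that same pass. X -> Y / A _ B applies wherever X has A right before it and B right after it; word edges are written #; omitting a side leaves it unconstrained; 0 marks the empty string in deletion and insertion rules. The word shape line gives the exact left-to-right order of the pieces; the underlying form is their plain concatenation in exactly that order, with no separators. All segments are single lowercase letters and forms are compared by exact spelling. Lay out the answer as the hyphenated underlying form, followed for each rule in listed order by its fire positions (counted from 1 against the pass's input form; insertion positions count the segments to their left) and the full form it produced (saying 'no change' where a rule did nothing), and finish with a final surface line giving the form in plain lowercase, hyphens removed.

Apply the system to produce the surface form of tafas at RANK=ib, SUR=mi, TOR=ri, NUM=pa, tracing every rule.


underlying: tafas-vku-pa-me-v
1. g -> k, v -> f / _ #: fires at position(s) 13: tafasvkupamef
surface: tafasvkupamef


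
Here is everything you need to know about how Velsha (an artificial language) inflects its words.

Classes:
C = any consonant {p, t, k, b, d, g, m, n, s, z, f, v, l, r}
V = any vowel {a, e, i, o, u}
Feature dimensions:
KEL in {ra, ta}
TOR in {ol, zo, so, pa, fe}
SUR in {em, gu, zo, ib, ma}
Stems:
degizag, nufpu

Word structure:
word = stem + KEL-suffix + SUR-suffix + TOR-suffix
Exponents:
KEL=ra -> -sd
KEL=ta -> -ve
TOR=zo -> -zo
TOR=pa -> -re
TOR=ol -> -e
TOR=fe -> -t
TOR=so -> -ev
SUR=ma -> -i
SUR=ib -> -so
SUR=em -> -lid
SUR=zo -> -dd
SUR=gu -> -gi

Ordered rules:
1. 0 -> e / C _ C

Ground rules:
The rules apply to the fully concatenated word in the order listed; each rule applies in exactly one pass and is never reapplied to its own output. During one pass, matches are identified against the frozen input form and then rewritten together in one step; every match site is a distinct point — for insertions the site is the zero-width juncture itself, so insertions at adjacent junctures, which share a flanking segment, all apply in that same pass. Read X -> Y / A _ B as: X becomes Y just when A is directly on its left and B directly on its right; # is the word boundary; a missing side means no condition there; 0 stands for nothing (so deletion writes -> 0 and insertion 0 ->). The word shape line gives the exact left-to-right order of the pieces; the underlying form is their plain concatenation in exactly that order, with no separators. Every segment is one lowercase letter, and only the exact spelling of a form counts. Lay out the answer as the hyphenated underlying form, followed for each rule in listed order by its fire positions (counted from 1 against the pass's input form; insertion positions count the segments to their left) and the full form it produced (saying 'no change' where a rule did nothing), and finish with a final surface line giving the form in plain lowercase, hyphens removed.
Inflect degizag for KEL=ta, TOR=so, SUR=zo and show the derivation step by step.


underlying: degizag-ve-dd-ev
1. 0 -> e / C _ C: inserts after position(s) 7, 10: degizagevededev
surface: degizagevededev


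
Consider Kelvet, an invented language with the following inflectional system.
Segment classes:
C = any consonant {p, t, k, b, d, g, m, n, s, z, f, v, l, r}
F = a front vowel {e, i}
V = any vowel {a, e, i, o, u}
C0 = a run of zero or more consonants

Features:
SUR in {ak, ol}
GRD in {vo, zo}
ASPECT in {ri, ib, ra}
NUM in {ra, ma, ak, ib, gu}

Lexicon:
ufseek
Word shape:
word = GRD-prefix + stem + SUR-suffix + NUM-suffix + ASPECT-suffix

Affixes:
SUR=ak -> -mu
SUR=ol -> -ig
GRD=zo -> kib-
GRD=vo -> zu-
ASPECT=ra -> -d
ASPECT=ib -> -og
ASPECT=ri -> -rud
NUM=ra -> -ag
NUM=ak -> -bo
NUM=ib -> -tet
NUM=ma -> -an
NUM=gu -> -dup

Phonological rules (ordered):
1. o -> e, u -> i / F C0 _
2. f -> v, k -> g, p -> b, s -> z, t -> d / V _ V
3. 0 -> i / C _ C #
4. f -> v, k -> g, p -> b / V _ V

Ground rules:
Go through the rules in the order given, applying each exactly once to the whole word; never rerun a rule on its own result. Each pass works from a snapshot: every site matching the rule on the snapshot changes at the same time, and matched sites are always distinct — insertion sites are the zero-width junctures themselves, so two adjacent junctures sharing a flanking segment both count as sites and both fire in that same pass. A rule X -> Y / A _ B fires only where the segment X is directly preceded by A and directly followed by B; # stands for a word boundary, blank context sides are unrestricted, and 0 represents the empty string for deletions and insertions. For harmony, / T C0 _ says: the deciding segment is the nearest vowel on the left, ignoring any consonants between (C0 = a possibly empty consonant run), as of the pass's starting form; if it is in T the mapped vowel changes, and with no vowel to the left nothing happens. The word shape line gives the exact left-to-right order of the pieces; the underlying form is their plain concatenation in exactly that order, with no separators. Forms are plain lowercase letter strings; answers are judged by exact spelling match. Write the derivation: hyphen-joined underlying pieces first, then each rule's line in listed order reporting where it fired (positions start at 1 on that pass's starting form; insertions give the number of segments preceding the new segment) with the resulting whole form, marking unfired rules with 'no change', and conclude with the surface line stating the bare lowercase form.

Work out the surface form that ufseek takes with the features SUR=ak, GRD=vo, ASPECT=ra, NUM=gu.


underlying: zu-ufseek-mu-dup-d
1. o -> e, u -> i / F C0 _: fires at position(s) 10: zuufseekmidupd
2. f -> v, k -> g, p -> b, s -> z, t -> d / V _ V: no change
3. 0 -> i / C _ C #: inserts after position(s) 13: zuufseekmidupid
4. f -> v, k -> g, p -> b / V _ V: fires at position(s) 13: zuufseekmidubid
surface: zuufseekmidubid


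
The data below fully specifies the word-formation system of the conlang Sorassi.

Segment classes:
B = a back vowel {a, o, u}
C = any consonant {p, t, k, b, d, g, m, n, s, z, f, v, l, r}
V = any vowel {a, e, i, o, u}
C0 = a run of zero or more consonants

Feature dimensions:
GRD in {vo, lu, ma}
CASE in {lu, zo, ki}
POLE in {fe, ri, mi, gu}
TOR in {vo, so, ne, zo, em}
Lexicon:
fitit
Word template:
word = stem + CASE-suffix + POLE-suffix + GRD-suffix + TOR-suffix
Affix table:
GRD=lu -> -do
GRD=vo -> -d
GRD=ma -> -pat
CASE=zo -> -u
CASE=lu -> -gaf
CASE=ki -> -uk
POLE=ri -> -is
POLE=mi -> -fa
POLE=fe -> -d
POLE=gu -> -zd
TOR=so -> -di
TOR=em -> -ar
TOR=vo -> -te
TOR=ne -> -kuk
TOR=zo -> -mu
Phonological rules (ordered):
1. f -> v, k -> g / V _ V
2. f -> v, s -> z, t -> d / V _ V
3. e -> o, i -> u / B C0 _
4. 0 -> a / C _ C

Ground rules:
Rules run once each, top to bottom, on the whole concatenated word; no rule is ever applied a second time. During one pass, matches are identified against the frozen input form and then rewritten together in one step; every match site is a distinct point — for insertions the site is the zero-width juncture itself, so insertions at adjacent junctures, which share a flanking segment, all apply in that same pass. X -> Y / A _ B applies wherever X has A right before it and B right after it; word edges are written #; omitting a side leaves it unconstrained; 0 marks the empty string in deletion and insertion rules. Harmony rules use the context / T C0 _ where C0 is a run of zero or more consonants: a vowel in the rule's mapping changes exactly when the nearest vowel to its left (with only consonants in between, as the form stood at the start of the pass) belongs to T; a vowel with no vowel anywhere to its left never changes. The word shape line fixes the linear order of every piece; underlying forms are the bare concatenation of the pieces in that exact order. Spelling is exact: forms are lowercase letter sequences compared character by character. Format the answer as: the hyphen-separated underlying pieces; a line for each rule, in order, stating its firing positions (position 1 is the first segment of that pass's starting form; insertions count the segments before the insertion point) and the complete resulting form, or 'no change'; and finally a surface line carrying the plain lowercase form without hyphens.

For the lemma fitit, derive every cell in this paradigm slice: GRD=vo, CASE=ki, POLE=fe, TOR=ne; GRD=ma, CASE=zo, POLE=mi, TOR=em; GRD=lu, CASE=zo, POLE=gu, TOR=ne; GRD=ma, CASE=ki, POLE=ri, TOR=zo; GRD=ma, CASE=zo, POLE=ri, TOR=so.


cell GRD=vo, CASE=ki, POLE=fe, TOR=ne:
underlying: fitit-uk-d-d-kuk
1. f -> v, k -> g / V _ V: no change
2. f -> v, s -> z, t -> d / V _ V: fires at position(s) 3, 5: fididukddkuk
3. e -> o, i -> u / B C0 _: no change
4. 0 -> a / C _ C: inserts after position(s) 7, 8, 9: fididukadadakuk
surface: fididukadadakuk

cell GRD=ma, CASE=zo, POLE=mi, TOR=em:
underlying: fitit-u-fa-pat-ar
1. f -> v, k -> g / V _ V: fires at position(s) 7: fitituvapatar
2. f -> v, s -> z, t -> d / V _ V: fires at position(s) 3, 5, 11: fididuvapadar
3. e -> o, i -> u / B C0 _: no change
4. 0 -> a / C _ C: no change
surface: fididuvapadar

cell GRD=lu, CASE=zo, POLE=gu, TOR=ne:
underlying: fitit-u-zd-do-kuk
1. f -> v, k -> g / V _ V: fires at position(s) 11: fitituzddoguk
2. f -> v, s -> z, t -> d / V _ V: fires at position(s) 3, 5: fididuzddoguk
3. e -> o, i -> u / B C0 _: no change
4. 0 -> a / C _ C: inserts after position(s) 7, 8: fididuzadadoguk
surface: fididuzadadoguk

cell GRD=ma, CASE=ki, POLE=ri, TOR=zo:
underlying: fitit-uk-is-pat-mu
1. f -> v, k -> g / V _ V: fires at position(s) 7: fititugispatmu
2. f -> v, s -> z, t -> d / V _ V: fires at position(s) 3, 5: fididugispatmu
3. e -> o, i -> u / B C0 _: fires at position(s) 8: fididuguspatmu
4. 0 -> a / C _ C: inserts after position(s) 9, 12: fididugusapatamu
surface: fididugusapatamu

cell GRD=ma, CASE=zo, POLE=ri, TOR=so:
underlying: fitit-u-is-pat-di
1. f -> v, k -> g / V _ V: no change
2. f -> v, s -> z, t -> d / V _ V: fires at position(s) 3, 5: fididuispatdi
3. e -> o, i -> u / B C0 _: fires at position(s) 7, 13: fididuuspatdu
4. 0 -> a / C _ C: inserts after position(s) 8, 11: fididuusapatadu
surface: fididuusapatadu


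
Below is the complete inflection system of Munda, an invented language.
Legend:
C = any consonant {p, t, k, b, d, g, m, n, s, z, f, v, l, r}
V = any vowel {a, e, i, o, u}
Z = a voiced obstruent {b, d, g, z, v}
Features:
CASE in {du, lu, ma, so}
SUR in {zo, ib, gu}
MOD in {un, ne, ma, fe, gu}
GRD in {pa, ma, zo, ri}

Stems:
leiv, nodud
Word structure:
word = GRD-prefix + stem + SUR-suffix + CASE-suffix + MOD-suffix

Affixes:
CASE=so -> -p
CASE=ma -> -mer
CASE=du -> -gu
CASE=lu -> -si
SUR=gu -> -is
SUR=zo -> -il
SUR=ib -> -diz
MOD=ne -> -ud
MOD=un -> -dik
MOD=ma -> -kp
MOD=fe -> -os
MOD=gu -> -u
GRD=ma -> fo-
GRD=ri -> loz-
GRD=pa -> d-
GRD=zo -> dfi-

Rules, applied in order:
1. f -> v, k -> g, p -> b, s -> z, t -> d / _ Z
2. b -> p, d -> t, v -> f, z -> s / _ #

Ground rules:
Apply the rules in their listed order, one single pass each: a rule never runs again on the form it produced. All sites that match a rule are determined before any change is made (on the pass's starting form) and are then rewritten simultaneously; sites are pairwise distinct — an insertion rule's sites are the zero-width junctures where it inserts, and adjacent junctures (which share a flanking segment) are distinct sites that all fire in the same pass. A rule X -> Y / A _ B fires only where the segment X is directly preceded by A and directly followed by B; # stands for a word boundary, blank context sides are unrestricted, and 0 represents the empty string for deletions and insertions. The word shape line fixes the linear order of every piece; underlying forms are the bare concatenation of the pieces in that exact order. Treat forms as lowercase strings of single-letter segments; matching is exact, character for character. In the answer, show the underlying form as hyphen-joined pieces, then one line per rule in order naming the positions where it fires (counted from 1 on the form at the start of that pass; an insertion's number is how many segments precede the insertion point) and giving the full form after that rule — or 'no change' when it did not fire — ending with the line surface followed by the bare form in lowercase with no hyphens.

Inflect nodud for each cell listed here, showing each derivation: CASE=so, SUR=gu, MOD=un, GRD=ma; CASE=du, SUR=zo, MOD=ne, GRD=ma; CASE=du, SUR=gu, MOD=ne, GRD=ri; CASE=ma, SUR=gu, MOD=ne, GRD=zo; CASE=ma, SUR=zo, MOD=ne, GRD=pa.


cell CASE=so, SUR=gu, MOD=un, GRD=ma:
underlying: fo-nodud-is-p-dik
1. f -> v, k -> g, p -> b, s -> z, t -> d / _ Z: fires at position(s) 10: fonodudisbdik
2. b -> p, d -> t, v -> f, z -> s / _ #: no change
surface: fonodudisbdik

cell CASE=du, SUR=zo, MOD=ne, GRD=ma:
underlying: fo-nodud-il-gu-ud
1. f -> v, k -> g, p -> b, s -> z, t -> d / _ Z: no change
2. b -> p, d -> t, v -> f, z -> s / _ #: fires at position(s) 13: fonodudilguut
surface: fonodudilguut

cell CASE=du, SUR=gu, MOD=ne, GRD=ri:
underlying: loz-nodud-is-gu-ud
1. f -> v, k -> g, p -> b, s -> z, t -> d / _ Z: fires at position(s) 10: loznodudizguud
2. b -> p, d -> t, v -> f, z -> s / _ #: fires at position(s) 14: loznodudizguut
surface: loznodudizguut

cell CASE=ma, SUR=gu, MOD=ne, GRD=zo:
underlying: dfi-nodud-is-mer-ud
1. f -> v, k -> g, p -> b, s -> z, t -> d / _ Z: no change
2. b -> p, d -> t, v -> f, z -> s / _ #: fires at position(s) 15: dfinodudismerut
surface: dfinodudismerut

cell CASE=ma, SUR=zo, MOD=ne, GRD=pa:
underlying: d-nodud-il-mer-ud
1. f -> v, k -> g, p -> b, s -> z, t -> d / _ Z: no change
2. b -> p, d -> t, v -> f, z -> s / _ #: fires at position(s) 13: dnodudilmerut
surface: dnodudilmerut


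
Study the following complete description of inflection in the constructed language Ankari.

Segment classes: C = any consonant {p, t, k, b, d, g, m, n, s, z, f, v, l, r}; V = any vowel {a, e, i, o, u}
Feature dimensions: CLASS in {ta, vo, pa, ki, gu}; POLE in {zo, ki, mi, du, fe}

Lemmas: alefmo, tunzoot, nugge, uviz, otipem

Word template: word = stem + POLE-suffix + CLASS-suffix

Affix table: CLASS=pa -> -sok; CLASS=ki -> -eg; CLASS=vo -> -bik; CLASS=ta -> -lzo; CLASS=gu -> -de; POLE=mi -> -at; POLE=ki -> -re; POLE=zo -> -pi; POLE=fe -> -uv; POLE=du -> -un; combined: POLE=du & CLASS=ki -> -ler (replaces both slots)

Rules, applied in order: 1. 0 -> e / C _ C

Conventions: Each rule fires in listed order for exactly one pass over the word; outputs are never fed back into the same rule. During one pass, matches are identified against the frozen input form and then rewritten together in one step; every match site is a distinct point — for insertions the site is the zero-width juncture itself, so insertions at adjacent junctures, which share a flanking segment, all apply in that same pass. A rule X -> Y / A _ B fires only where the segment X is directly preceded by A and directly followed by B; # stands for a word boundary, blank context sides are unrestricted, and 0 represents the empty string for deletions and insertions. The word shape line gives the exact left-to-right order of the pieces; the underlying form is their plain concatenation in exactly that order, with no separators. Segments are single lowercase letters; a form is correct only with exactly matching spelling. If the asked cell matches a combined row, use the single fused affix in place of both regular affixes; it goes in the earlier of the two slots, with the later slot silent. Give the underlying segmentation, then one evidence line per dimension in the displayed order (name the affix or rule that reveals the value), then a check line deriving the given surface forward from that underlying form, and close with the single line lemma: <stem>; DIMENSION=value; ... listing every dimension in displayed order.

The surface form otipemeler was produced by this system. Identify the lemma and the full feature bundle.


underlying: otipem-ler
CLASS=ki - signalled by the combined affix row
POLE=du - signalled by the combined affix row
check: otipemler -> otipemeler
lemma: otipem; CLASS=ki; POLE=du


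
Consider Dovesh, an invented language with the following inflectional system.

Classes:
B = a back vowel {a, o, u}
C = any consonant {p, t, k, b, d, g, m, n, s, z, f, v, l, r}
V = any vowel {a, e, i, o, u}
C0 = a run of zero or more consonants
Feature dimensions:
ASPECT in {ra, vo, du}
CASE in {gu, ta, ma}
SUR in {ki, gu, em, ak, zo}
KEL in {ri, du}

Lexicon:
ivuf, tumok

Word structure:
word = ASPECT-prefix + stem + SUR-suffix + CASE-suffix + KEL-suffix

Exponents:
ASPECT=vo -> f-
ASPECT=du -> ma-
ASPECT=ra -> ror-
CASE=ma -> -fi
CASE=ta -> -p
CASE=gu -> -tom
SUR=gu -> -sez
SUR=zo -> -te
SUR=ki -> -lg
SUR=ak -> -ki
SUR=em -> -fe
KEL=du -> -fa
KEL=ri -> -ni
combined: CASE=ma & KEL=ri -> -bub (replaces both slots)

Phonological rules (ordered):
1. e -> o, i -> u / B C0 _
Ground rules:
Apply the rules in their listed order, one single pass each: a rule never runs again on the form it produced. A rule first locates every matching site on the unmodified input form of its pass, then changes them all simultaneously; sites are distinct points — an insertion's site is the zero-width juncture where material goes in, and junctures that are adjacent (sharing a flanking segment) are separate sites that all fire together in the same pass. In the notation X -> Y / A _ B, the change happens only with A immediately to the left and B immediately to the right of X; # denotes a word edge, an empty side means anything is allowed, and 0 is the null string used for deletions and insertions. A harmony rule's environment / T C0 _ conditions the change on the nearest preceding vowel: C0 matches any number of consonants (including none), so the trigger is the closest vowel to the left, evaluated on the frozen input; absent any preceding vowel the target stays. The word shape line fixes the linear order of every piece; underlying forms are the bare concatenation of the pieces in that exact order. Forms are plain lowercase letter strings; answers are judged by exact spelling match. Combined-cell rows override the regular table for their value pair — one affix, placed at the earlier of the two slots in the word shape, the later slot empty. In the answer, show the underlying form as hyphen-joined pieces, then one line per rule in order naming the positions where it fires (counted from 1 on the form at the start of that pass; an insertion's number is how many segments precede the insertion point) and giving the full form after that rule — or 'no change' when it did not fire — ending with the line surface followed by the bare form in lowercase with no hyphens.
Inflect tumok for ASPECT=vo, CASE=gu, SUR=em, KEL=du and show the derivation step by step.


underlying: f-tumok-fe-tom-fa
1. e -> o, i -> u / B C0 _: fires at position(s) 8: ftumokfotomfa
surface: ftumokfotomfa


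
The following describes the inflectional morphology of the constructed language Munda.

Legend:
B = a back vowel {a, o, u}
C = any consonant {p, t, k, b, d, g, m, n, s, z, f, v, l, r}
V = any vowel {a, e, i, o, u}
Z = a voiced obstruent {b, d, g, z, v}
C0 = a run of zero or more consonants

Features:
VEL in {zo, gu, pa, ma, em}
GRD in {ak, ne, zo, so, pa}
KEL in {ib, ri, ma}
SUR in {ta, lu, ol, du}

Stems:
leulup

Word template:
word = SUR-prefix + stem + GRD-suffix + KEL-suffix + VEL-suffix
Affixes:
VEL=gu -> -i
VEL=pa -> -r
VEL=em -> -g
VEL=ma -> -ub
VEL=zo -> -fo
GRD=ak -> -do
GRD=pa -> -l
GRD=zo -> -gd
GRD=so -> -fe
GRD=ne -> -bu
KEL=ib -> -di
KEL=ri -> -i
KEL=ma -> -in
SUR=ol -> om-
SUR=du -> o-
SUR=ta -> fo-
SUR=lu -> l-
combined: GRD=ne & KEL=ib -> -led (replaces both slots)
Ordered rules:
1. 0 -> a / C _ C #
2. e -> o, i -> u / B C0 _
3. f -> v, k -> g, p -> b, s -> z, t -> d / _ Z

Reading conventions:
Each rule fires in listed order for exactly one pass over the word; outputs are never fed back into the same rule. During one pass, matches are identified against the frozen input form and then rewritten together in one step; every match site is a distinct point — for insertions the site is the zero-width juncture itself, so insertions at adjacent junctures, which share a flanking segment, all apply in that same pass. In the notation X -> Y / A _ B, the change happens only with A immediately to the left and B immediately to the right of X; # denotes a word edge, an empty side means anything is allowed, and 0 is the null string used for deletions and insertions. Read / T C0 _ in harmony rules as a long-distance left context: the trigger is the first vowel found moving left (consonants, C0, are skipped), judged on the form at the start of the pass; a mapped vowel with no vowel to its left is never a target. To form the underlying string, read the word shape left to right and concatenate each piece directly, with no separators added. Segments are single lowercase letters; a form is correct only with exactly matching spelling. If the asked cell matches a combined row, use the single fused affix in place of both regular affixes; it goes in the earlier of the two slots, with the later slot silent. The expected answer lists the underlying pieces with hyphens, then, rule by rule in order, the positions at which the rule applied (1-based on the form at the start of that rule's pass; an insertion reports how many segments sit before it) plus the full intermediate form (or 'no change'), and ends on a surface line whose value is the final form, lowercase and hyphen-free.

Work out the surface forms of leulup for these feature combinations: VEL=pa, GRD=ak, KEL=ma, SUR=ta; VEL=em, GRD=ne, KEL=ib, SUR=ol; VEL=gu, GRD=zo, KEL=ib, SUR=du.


cell VEL=pa, GRD=ak, KEL=ma, SUR=ta:
underlying: fo-leulup-do-in-r
1. 0 -> a / C _ C #: inserts after position(s) 12: foleulupdoinar
2. e -> o, i -> u / B C0 _: fires at position(s) 4, 11: foloulupdounar
3. f -> v, k -> g, p -> b, s -> z, t -> d / _ Z: fires at position(s) 8: foloulubdounar
surface: foloulubdounar

cell VEL=em, GRD=ne, KEL=ib, SUR=ol:
underlying: om-leulup-led-g
1. 0 -> a / C _ C #: inserts after position(s) 11: omleulupledag
2. e -> o, i -> u / B C0 _: fires at position(s) 4, 10: omlouluplodag
3. f -> v, k -> g, p -> b, s -> z, t -> d / _ Z: no change
surface: omlouluplodag

cell VEL=gu, GRD=zo, KEL=ib, SUR=du:
underlying: o-leulup-gd-di-i
1. 0 -> a / C _ C #: no change
2. e -> o, i -> u / B C0 _: fires at position(s) 3, 11: oloulupgddui
3. f -> v, k -> g, p -> b, s -> z, t -> d / _ Z: fires at position(s) 7: oloulubgddui
surface: oloulubgddui


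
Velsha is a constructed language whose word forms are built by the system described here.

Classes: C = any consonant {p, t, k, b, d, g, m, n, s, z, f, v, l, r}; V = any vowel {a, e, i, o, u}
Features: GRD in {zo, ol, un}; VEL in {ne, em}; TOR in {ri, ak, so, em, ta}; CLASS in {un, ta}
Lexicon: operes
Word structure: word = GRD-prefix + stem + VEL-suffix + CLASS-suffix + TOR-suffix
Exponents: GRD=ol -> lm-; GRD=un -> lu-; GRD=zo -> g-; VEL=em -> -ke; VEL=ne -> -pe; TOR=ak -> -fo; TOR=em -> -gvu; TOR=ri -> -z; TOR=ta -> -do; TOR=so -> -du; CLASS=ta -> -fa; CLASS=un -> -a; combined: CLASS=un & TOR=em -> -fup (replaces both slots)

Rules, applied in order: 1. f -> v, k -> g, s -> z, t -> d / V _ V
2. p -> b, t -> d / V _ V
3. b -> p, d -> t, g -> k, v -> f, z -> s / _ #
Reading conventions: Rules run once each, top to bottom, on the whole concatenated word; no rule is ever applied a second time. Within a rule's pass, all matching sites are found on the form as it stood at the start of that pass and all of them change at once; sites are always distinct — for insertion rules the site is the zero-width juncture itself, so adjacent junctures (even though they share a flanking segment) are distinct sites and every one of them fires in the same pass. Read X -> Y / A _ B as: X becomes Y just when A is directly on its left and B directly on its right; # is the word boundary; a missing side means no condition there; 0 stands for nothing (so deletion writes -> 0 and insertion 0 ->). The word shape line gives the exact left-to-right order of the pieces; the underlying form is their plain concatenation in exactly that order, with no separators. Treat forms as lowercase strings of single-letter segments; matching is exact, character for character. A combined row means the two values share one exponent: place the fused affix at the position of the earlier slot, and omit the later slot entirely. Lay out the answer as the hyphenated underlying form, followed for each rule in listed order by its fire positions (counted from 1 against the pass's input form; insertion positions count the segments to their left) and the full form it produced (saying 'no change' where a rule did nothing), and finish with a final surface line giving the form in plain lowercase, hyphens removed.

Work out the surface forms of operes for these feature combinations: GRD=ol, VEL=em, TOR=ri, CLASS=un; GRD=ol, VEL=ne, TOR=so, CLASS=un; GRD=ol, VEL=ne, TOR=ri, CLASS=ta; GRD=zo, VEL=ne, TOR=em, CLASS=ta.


cell GRD=ol, VEL=em, TOR=ri, CLASS=un:
underlying: lm-operes-ke-a-z
1. f -> v, k -> g, s -> z, t -> d / V _ V: no change
2. p -> b, t -> d / V _ V: fires at position(s) 4: lmobereskeaz
3. b -> p, d -> t, g -> k, v -> f, z -> s / _ #: fires at position(s) 12: lmobereskeas
surface: lmobereskeas

cell GRD=ol, VEL=ne, TOR=so, CLASS=un:
underlying: lm-operes-pe-a-du
1. f -> v, k -> g, s -> z, t -> d / V _ V: no change
2. p -> b, t -> d / V _ V: fires at position(s) 4: lmoberespeadu
3. b -> p, d -> t, g -> k, v -> f, z -> s / _ #: no change
surface: lmoberespeadu

cell GRD=ol, VEL=ne, TOR=ri, CLASS=ta:
underlying: lm-operes-pe-fa-z
1. f -> v, k -> g, s -> z, t -> d / V _ V: fires at position(s) 11: lmoperespevaz
2. p -> b, t -> d / V _ V: fires at position(s) 4: lmoberespevaz
3. b -> p, d -> t, g -> k, v -> f, z -> s / _ #: fires at position(s) 13: lmoberespevas
surface: lmoberespevas

cell GRD=zo, VEL=ne, TOR=em, CLASS=ta:
underlying: g-operes-pe-fa-gvu
1. f -> v, k -> g, s -> z, t -> d / V _ V: fires at position(s) 10: goperespevagvu
2. p -> b, t -> d / V _ V: fires at position(s) 3: goberespevagvu
3. b -> p, d -> t, g -> k, v -> f, z -> s / _ #: no change
surface: goberespevagvu
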